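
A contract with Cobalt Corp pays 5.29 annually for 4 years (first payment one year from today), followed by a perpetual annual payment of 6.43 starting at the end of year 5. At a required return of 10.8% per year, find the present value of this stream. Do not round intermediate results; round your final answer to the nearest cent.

55.99

PV of 4-year annuity: 5.29 × [1 − (1+0.108)^−4] / 0.108 = 16.48227
Perpetuity value at year 4: 6.43 / 0.108 = 59.53704
PV of perpetuity: 59.53704 / (1+0.108)^4 = 39.50283
Total PV = 16.48227 + 39.50283 = 55.98509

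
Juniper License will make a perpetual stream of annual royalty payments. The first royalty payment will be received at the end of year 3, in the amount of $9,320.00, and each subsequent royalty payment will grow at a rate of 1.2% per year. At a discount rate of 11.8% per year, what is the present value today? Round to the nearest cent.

Value at end of year 2: C₁ / (r − g) = $9,320.00 / (0.118 − 0.012) = $87,924.5283
Discount to today: PV = $87,924.5283 / (1 + 0.118)^2 = $87,924.5283 / 1.249924 = $70,343.90

$70343.90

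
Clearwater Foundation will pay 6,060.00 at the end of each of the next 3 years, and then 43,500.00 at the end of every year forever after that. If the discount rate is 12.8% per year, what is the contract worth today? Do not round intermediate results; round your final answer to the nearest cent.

251141.12

PV of 3-year annuity: 6,060.00 × [1 − (1+0.128)^−3] / 0.128 = 14357.31699
Perpetuity value at year 3: 43,500.00 / 0.128 = 339843.75000
PV of perpetuity: 339843.75000 / (1+0.128)^3 = 236783.80128
Total PV = 14357.31699 + 236783.80128 = 251141.11828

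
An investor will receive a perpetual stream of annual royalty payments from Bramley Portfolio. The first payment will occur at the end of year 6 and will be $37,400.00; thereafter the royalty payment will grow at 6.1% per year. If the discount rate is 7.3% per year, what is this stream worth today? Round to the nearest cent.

Value at end of year 5: C₁ / (r − g) = $37,400.00 / (0.073 − 0.061) = $3,116,666.6667
Discount to today: PV = $3,116,666.6667 / (1 + 0.073)^5 = $3,116,666.6667 / 1.422324 = $2,191,249.08

$2191249.08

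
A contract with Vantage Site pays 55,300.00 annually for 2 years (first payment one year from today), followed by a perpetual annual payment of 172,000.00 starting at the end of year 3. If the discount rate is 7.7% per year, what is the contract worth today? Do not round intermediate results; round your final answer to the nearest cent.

2024800.08

PV of 2-year annuity: 55,300.00 × [1 − (1+0.077)^−2] / 0.077 = 99021.66426
Perpetuity value at year 2: 172,000.00 / 0.077 = 2233766.23377
PV of perpetuity: 2233766.23377 / (1+0.077)^2 = 1925778.41727
Total PV = 99021.66426 + 1925778.41727 = 2024800.08153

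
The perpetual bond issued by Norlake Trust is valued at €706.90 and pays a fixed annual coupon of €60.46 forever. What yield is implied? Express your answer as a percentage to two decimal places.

P = C/r ⇒ r = C/P = €60.46/€706.90 = 0.085528

8.55%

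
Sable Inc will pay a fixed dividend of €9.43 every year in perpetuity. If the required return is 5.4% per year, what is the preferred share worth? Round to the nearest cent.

Level perpetuity: PV = C / r = €9.43 / 0.054 = €174.63

€174.63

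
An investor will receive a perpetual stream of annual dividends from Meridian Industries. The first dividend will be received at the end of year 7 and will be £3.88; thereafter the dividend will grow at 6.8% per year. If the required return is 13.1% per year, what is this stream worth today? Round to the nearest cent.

Value at end of year 6: C₁ / (r − g) = £3.88 / (0.131 − 0.068) = £61.5873
Discount to today: PV = £61.5873 / (1 + 0.131)^6 = £61.5873 / 2.093031 = £29.42

£29.42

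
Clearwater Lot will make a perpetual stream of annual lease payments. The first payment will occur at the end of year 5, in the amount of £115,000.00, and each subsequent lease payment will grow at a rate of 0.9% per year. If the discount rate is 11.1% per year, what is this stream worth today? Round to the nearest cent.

Value at end of year 4: C₁ / (r − g) = £115,000.00 / (0.111 − 0.009) = £1,127,450.9804
Discount to today: PV = £1,127,450.9804 / (1 + 0.111)^4 = £1,127,450.9804 / 1.523548 = £740,016.55

£740016.55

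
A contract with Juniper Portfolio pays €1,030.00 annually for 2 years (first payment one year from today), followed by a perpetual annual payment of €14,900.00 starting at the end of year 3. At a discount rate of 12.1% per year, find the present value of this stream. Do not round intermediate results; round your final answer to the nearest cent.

€99730.25

PV of 2-year annuity: €1,030.00 × [1 − (1+0.121)^−2] / 0.121 = 1738.46787
Perpetuity value at year 2: €14,900.00 / 0.121 = 123140.49587
PV of perpetuity: 123140.49587 / (1+0.121)^2 = 97991.78593
Total PV = 1738.46787 + 97991.78593 = 99730.25380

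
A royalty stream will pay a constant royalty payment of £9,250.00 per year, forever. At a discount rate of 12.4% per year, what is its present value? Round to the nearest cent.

Level perpetuity: PV = C / r = £9,250.00 / 0.124 = £74,596.77

£74596.77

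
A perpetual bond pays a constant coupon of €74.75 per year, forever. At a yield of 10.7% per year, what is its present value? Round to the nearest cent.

€698.60

Level perpetuity: PV = C / r = €74.75 / 0.107 = €698.60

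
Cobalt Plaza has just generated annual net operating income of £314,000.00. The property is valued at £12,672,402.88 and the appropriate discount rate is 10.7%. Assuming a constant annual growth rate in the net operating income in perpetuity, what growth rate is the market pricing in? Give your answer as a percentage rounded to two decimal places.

8.02%

P = D₀(1+g)/(r−g) ⇒ P(r−g) = D₀(1+g) ⇒ g(P+D₀) = P·r − D₀
g = (P·r − D₀)/(P + D₀) = (£12,672,402.88×0.107 − £314,000.00) / (£12,672,402.88 + £314,000.00) = 0.080234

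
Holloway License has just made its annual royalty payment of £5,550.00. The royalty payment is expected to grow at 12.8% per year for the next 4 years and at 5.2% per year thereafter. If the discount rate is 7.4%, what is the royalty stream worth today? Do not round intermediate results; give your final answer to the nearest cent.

£348062.08

D_1 = 6260.40000
D_2 = 7061.73120
D_3 = 7965.63279
D_4 = 8985.23379
Terminal value at year 4: TV = D_4×(1+g_2)/(r−g_2) = 9452.46595/0.022 = 429657.54311
P_0 = D_1/(1+r)^1 + D_2/(1+r)^2 + D_3/(1+r)^3 + D_4/(1+r)^4 + TV/(1+r)^4
    = 5829.05028 + 6122.13102 + 6429.94766 + 6753.24112 + 322927.71179 = 348062.08187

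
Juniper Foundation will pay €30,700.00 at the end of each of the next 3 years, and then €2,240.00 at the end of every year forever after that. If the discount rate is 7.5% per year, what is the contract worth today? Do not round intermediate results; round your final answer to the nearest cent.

€103877.63

PV of 3-year annuity: €30,700.00 × [1 − (1+0.075)^−3] / 0.075 = 79836.14021
Perpetuity value at year 3: €2,240.00 / 0.075 = 29866.66667
PV of perpetuity: 29866.66667 / (1+0.075)^3 = 24041.48901
Total PV = 79836.14021 + 24041.48901 = 103877.62922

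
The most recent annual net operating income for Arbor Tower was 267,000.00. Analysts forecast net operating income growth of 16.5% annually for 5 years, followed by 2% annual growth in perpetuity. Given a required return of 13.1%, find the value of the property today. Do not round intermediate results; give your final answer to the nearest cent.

4305483.12

D_1 = 311055.00000
D_2 = 362379.07500
D_3 = 422171.62237
D_4 = 491829.94007
D_5 = 572981.88018
Terminal value at year 5: TV = D_5×(1+g_2)/(r−g_2) = 584441.51778/0.111 = 5265238.89893
P_0 = D_1/(1+r)^1 + D_2/(1+r)^2 + D_3/(1+r)^3 + D_4/(1+r)^4 + D_5/(1+r)^5 + TV/(1+r)^5
    = 275026.52520 + 283294.34293 + 291810.70691 + 300583.08890 + 309619.18530 + 2845149.27032 = 4305483.11957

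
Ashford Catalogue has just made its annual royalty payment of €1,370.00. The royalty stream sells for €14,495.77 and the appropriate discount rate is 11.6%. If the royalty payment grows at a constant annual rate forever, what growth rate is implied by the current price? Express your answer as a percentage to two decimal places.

P = D₀(1+g)/(r−g) ⇒ P(r−g) = D₀(1+g) ⇒ g(P+D₀) = P·r − D₀
g = (P·r − D₀)/(P + D₀) = (€14,495.77×0.116 − €1,370.00) / (€14,495.77 + €1,370.00) = 0.019634

1.96%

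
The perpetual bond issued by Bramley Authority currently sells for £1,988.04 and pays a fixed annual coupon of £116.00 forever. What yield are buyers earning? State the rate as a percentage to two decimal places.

5.83%

P = C/r ⇒ r = C/P = £116.00/£1,988.04 = 0.058349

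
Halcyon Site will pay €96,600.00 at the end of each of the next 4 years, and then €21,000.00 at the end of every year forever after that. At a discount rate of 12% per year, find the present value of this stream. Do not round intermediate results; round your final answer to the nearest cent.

PV of 4-year annuity: €96,600.00 × [1 − (1+0.12)^−4] / 0.12 = 293407.94688
Perpetuity value at year 4: €21,000.00 / 0.12 = 175000.00000
PV of perpetuity: 175000.00000 / (1+0.12)^4 = 111215.66372
Total PV = 293407.94688 + 111215.66372 = 404623.61060

€404623.61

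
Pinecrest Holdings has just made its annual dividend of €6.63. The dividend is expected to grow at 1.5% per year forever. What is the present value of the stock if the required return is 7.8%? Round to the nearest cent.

€106.82

D₁ = D₀ × (1 + g) = €6.63 × 1.015 = €6.7295
Growing perpetuity: P = D₁ / (r − g) = €6.7295 / (0.078 − 0.015) = €106.82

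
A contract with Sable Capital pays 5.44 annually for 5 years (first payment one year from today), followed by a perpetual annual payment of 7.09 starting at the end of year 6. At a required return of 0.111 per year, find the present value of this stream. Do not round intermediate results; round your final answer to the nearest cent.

57.79

PV of 5-year annuity: 5.44 × [1 − (1+0.111)^−5] / 0.111 = 20.05521
Perpetuity value at year 5: 7.09 / 0.111 = 63.87387
PV of perpetuity: 63.87387 / (1+0.111)^5 = 37.73575
Total PV = 20.05521 + 37.73575 = 57.79095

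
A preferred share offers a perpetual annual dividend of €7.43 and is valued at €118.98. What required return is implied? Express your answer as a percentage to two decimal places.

6.24%

P = C/r ⇒ r = C/P = €7.43/€118.98 = 0.062447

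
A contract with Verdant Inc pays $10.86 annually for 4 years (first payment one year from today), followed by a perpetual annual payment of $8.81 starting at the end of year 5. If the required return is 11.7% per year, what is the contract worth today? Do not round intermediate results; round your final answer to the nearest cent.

$81.57

PV of 4-year annuity: $10.86 × [1 − (1+0.117)^−4] / 0.117 = 33.19512
Perpetuity value at year 4: $8.81 / 0.117 = 75.29915
PV of perpetuity: 75.29915 / (1+0.117)^4 = 48.37014
Total PV = 33.19512 + 48.37014 = 81.56526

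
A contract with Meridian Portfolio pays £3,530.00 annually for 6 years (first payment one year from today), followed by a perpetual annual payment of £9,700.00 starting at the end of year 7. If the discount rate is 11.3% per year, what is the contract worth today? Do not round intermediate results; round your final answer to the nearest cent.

£59962.33

PV of 6-year annuity: £3,530.00 × [1 − (1+0.113)^−6] / 0.113 = 14805.61943
Perpetuity value at year 6: £9,700.00 / 0.113 = 85840.70796
PV of perpetuity: 85840.70796 / (1+0.113)^6 = 45156.71124
Total PV = 14805.61943 + 45156.71124 = 59962.33067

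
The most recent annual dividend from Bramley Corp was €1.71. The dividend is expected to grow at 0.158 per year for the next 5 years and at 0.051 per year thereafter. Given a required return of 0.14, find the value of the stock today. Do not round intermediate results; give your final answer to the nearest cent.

€30.80

D_1 = 1.98018
D_2 = 2.29305
D_3 = 2.65535
D_4 = 3.07490
D_5 = 3.56073
Terminal value at year 5: TV = D_5×(1+g_2)/(r−g_2) = 3.74233/0.089 = 42.04861
P_0 = D_1/(1+r)^1 + D_2/(1+r)^2 + D_3/(1+r)^3 + D_4/(1+r)^4 + D_5/(1+r)^5 + TV/(1+r)^5
    = 1.73700 + 1.76443 + 1.79229 + 1.82058 + 1.84933 + 21.83873 = 30.80236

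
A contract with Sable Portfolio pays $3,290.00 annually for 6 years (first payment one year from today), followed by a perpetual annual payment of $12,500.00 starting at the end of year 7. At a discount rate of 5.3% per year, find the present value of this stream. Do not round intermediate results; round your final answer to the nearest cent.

PV of 6-year annuity: $3,290.00 × [1 − (1+0.053)^−6] / 0.053 = 16540.00404
Perpetuity value at year 6: $12,500.00 / 0.053 = 235849.05660
PV of perpetuity: 235849.05660 / (1+0.053)^6 = 173007.09597
Total PV = 16540.00404 + 173007.09597 = 189547.10001

$189547.10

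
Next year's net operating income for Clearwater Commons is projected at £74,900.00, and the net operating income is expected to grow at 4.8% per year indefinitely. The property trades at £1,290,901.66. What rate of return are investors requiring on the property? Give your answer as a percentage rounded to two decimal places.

10.60%

P = D₁/(r − g) ⇒ r = D₁/P + g = £74,900.0000/£1,290,901.66 + 0.048 = 0.058021 + 0.048 = 0.106021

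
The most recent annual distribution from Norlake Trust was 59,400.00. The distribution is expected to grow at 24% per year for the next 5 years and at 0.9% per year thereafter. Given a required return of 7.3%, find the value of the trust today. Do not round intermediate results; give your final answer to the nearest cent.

2398247.65

D_1 = 73656.00000
D_2 = 91333.44000
D_3 = 113253.46560
D_4 = 140434.29734
D_5 = 174138.52871
Terminal value at year 5: TV = D_5×(1+g_2)/(r−g_2) = 175705.77546/0.064 = 2745402.74164
P_0 = D_1/(1+r)^1 + D_2/(1+r)^2 + D_3/(1+r)^3 + D_4/(1+r)^4 + D_5/(1+r)^5 + TV/(1+r)^5
    = 68644.92078 + 79328.70622 + 91675.29889 + 105943.49546 + 122432.37126 + 1930222.85318 = 2398247.64579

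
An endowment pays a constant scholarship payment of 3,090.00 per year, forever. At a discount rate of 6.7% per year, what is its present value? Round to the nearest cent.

46119.40

Level perpetuity: PV = C / r = 3,090.00 / 0.067 = 46,119.40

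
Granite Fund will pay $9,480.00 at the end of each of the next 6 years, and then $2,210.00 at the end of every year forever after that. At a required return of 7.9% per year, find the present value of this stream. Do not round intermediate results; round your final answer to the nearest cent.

$61685.22

PV of 6-year annuity: $9,480.00 × [1 − (1+0.079)^−6] / 0.079 = 43958.16684
Perpetuity value at year 6: $2,210.00 / 0.079 = 27974.68354
PV of perpetuity: 27974.68354 / (1+0.079)^6 = 17727.05182
Total PV = 43958.16684 + 17727.05182 = 61685.21867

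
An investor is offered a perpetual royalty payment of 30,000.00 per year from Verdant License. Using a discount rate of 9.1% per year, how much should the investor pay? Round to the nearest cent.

Level perpetuity: PV = C / r = 30,000.00 / 0.091 = 329,670.33

329670.33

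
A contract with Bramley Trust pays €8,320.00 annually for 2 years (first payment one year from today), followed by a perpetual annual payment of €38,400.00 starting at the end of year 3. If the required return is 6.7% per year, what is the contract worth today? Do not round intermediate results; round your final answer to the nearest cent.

€518522.15

PV of 2-year annuity: €8,320.00 × [1 − (1+0.067)^−2] / 0.067 = 15105.49509
Perpetuity value at year 2: €38,400.00 / 0.067 = 573134.32836
PV of perpetuity: 573134.32836 / (1+0.067)^2 = 503416.65871
Total PV = 15105.49509 + 503416.65871 = 518522.15380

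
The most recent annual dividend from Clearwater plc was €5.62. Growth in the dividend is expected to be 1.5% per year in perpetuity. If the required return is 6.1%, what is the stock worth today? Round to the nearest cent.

D₁ = D₀ × (1 + g) = €5.62 × 1.015 = €5.7043
Growing perpetuity: P = D₁ / (r − g) = €5.7043 / (0.061 − 0.015) = €124.01

€124.01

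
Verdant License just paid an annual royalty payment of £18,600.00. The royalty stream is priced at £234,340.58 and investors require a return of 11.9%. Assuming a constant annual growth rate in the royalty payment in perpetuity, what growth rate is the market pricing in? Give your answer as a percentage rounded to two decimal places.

P = D₀(1+g)/(r−g) ⇒ P(r−g) = D₀(1+g) ⇒ g(P+D₀) = P·r − D₀
g = (P·r − D₀)/(P + D₀) = (£234,340.58×0.119 − £18,600.00) / (£234,340.58 + £18,600.00) = 0.036714

3.67%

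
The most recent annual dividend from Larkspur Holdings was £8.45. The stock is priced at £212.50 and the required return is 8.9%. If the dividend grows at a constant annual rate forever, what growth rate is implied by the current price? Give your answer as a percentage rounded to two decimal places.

4.74%

P = D₀(1+g)/(r−g) ⇒ P(r−g) = D₀(1+g) ⇒ g(P+D₀) = P·r − D₀
g = (P·r − D₀)/(P + D₀) = (£212.50×0.089 − £8.45) / (£212.50 + £8.45) = 0.047352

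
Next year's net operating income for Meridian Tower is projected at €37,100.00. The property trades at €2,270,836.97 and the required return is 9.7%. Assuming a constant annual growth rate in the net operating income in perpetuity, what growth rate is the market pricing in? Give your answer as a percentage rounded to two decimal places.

8.07%

P = D₁/(r−g) ⇒ g = r − D₁/P = 0.097 − €37,100.00/€2,270,836.97 = 0.080662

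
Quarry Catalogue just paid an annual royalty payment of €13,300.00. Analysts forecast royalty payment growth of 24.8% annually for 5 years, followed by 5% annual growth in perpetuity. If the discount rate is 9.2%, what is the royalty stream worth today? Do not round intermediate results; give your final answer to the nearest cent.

D_1 = 16598.40000
D_2 = 20714.80320
D_3 = 25852.07439
D_4 = 32263.38884
D_5 = 40264.70928
Terminal value at year 5: TV = D_5×(1+g_2)/(r−g_2) = 42277.94474/0.042 = 1006617.73191
P_0 = D_1/(1+r)^1 + D_2/(1+r)^2 + D_3/(1+r)^3 + D_4/(1+r)^4 + D_5/(1+r)^5 + TV/(1+r)^5
    = 15200.00000 + 17371.42857 + 19853.06122 + 22689.21283 + 25930.52895 + 648263.22366 = 749307.45523

€749307.46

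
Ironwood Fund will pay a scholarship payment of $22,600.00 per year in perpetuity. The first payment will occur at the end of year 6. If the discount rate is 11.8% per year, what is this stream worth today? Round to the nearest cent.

Value at end of year 5: C / r = $22,600.00 / 0.118 = $191,525.4237
Discount to today: PV = $191,525.4237 / (1 + 0.118)^5 = $191,525.4237 / 1.746663 = $109,652.22

$109652.22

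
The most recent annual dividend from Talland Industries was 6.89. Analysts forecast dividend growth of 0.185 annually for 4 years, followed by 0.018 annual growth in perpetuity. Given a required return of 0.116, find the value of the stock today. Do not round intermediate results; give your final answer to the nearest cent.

D_1 = 8.16465
D_2 = 9.67511
D_3 = 11.46501
D_4 = 13.58603
Terminal value at year 4: TV = D_4×(1+g_2)/(r−g_2) = 13.83058/0.098 = 141.12837
P_0 = D_1/(1+r)^1 + D_2/(1+r)^2 + D_3/(1+r)^3 + D_4/(1+r)^4 + TV/(1+r)^4
    = 7.31599 + 7.76833 + 8.24863 + 8.75862 + 90.98243 = 123.07401

123.07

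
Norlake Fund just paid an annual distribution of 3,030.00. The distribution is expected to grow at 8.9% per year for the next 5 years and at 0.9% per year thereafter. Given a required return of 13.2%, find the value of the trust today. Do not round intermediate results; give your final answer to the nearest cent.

D_1 = 3299.67000
D_2 = 3593.34063
D_3 = 3913.14795
D_4 = 4261.41811
D_5 = 4640.68433
Terminal value at year 5: TV = D_5×(1+g_2)/(r−g_2) = 4682.45048/0.123 = 38068.70312
P_0 = D_1/(1+r)^1 + D_2/(1+r)^2 + D_3/(1+r)^3 + D_4/(1+r)^4 + D_5/(1+r)^5 + TV/(1+r)^5
    = 2914.90283 + 2804.17772 + 2697.65860 + 2595.18570 + 2496.60533 + 20480.28273 = 33988.81291

33988.81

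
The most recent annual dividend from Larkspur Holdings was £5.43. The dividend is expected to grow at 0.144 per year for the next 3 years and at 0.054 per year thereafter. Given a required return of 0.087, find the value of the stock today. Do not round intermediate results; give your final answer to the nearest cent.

£220.23

D_1 = 6.21192
D_2 = 7.10644
D_3 = 8.12976
Terminal value at year 3: TV = D_3×(1+g_2)/(r−g_2) = 8.56877/0.033 = 259.65971
P_0 = D_1/(1+r)^1 + D_2/(1+r)^2 + D_3/(1+r)^3 + TV/(1+r)^3
    = 5.71474 + 6.01441 + 6.32979 + 202.16964 = 220.22858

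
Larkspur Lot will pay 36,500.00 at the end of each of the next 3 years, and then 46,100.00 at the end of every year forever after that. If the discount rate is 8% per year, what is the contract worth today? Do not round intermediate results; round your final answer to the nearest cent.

551509.87

PV of 3-year annuity: 36,500.00 × [1 − (1+0.08)^−3] / 0.08 = 94064.04003
Perpetuity value at year 3: 46,100.00 / 0.08 = 576250.00000
PV of perpetuity: 576250.00000 / (1+0.08)^3 = 457445.82889
Total PV = 94064.04003 + 457445.82889 = 551509.86892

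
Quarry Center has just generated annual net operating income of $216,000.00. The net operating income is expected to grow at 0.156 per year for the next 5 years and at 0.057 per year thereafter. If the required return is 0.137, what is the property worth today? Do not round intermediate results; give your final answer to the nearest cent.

$4235820.23

D_1 = 249696.00000
D_2 = 288648.57600
D_3 = 333677.75386
D_4 = 385731.48346
D_5 = 445905.59488
Terminal value at year 5: TV = D_5×(1+g_2)/(r−g_2) = 471322.21378/0.08 = 5891527.67231
P_0 = D_1/(1+r)^1 + D_2/(1+r)^2 + D_3/(1+r)^3 + D_4/(1+r)^4 + D_5/(1+r)^5 + TV/(1+r)^5
    = 219609.49868 + 223279.31440 + 227010.45510 + 230803.94555 + 234660.82767 + 3100456.18559 = 4235820.22700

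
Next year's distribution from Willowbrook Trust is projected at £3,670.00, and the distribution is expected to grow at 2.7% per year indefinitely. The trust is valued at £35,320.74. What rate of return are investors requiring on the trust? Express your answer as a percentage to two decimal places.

13.09%

P = D₁/(r − g) ⇒ r = D₁/P + g = £3,670.0000/£35,320.74 + 0.027 = 0.103905 + 0.027 = 0.130905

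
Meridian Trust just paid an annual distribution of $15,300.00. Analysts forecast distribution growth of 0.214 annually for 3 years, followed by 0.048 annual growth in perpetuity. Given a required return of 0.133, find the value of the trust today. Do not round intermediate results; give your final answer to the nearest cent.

D_1 = 18574.20000
D_2 = 22549.07880
D_3 = 27374.58166
Terminal value at year 3: TV = D_3×(1+g_2)/(r−g_2) = 28688.56158/0.085 = 337512.48921
P_0 = D_1/(1+r)^1 + D_2/(1+r)^2 + D_3/(1+r)^3 + TV/(1+r)^3
    = 16393.82171 + 17565.84251 + 18821.65296 + 232059.90941 = 284841.22659

$284841.23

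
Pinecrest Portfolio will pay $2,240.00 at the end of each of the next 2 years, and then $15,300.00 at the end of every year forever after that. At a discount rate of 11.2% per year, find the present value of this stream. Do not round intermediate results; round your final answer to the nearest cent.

PV of 2-year annuity: $2,240.00 × [1 − (1+0.112)^−2] / 0.112 = 3825.88893
Perpetuity value at year 2: $15,300.00 / 0.112 = 136607.14286
PV of perpetuity: 136607.14286 / (1+0.112)^2 = 110474.95508
Total PV = 3825.88893 + 110474.95508 = 114300.84401

$114300.84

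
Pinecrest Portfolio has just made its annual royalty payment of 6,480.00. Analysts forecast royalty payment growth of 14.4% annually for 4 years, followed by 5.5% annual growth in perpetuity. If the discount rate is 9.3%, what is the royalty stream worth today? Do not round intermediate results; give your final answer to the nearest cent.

D_1 = 7413.12000
D_2 = 8480.60928
D_3 = 9701.81702
D_4 = 11098.87867
Terminal value at year 4: TV = D_4×(1+g_2)/(r−g_2) = 11709.31699/0.038 = 308139.92088
P_0 = D_1/(1+r)^1 + D_2/(1+r)^2 + D_3/(1+r)^3 + D_4/(1+r)^4 + TV/(1+r)^4
    = 6782.36048 + 7098.82926 + 7430.06466 + 7776.75569 + 215907.29627 = 244995.30636

244995.31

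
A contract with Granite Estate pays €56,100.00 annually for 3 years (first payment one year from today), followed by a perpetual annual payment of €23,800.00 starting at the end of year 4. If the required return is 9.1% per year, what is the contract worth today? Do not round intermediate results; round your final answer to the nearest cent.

€343153.78

PV of 3-year annuity: €56,100.00 × [1 − (1+0.091)^−3] / 0.091 = 141752.92636
Perpetuity value at year 3: €23,800.00 / 0.091 = 261538.46154
PV of perpetuity: 261538.46154 / (1+0.091)^3 = 201400.85642
Total PV = 141752.92636 + 201400.85642 = 343153.78278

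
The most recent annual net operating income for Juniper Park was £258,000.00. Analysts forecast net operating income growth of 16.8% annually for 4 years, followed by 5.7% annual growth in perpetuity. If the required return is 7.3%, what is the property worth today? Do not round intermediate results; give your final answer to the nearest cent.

D_1 = 301344.00000
D_2 = 351969.79200
D_3 = 411100.71706
D_4 = 480165.63752
Terminal value at year 4: TV = D_4×(1+g_2)/(r−g_2) = 507535.07886/0.016 = 31720942.42876
P_0 = D_1/(1+r)^1 + D_2/(1+r)^2 + D_3/(1+r)^3 + D_4/(1+r)^4 + TV/(1+r)^4
    = 280842.49767 + 305707.39728 + 332773.75584 + 362236.48353 + 23930247.69304 = 25211807.82736

£25211807.83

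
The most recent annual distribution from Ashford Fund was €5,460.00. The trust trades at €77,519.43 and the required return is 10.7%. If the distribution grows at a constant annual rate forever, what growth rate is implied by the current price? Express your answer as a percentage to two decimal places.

3.42%

P = D₀(1+g)/(r−g) ⇒ P(r−g) = D₀(1+g) ⇒ g(P+D₀) = P·r − D₀
g = (P·r − D₀)/(P + D₀) = (€77,519.43×0.107 − €5,460.00) / (€77,519.43 + €5,460.00) = 0.034160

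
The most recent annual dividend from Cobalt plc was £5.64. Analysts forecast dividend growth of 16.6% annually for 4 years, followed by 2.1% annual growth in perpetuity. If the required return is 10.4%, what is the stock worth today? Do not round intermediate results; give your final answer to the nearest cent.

£112.24

D_1 = 6.57624
D_2 = 7.66790
D_3 = 8.94077
D_4 = 10.42493
Terminal value at year 4: TV = D_4×(1+g_2)/(r−g_2) = 10.64386/0.083 = 128.23925
P_0 = D_1/(1+r)^1 + D_2/(1+r)^2 + D_3/(1+r)^3 + D_4/(1+r)^4 + TV/(1+r)^4
    = 5.95674 + 6.29127 + 6.64458 + 7.01774 + 86.32661 = 112.23693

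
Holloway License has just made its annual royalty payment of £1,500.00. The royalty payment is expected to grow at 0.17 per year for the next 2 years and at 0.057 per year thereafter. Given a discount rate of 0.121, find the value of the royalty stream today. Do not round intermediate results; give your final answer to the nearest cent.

D_1 = 1755.00000
D_2 = 2053.35000
Terminal value at year 2: TV = D_2×(1+g_2)/(r−g_2) = 2170.39095/0.064 = 33912.35859
P_0 = D_1/(1+r)^1 + D_2/(1+r)^2 + TV/(1+r)^2
    = 1565.56646 + 1633.99889 + 26986.51293 = 30186.07828

£30186.08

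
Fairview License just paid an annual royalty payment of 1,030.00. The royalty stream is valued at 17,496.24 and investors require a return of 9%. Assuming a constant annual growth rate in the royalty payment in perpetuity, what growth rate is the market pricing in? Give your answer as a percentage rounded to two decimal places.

2.94%

P = D₀(1+g)/(r−g) ⇒ P(r−g) = D₀(1+g) ⇒ g(P+D₀) = P·r − D₀
g = (P·r − D₀)/(P + D₀) = (17,496.24×0.09 − 1,030.00) / (17,496.24 + 1,030.00) = 0.029399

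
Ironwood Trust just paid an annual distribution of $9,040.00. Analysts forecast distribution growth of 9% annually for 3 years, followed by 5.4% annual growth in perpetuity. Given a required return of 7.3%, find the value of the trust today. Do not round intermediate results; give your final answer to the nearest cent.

$553685.79

D_1 = 9853.60000
D_2 = 10740.42400
D_3 = 11707.06216
Terminal value at year 3: TV = D_3×(1+g_2)/(r−g_2) = 12339.24352/0.019 = 649433.86930
P_0 = D_1/(1+r)^1 + D_2/(1+r)^2 + D_3/(1+r)^3 + TV/(1+r)^3
    = 9183.22460 + 9328.71838 + 9476.51727 + 525697.32645 = 553685.78670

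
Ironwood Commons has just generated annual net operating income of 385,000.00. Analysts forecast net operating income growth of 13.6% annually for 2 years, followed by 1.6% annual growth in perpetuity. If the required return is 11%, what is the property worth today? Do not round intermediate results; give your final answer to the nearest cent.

D_1 = 437360.00000
D_2 = 496840.96000
Terminal value at year 2: TV = D_2×(1+g_2)/(r−g_2) = 504790.41536/0.094 = 5370110.80170
P_0 = D_1/(1+r)^1 + D_2/(1+r)^2 + TV/(1+r)^2
    = 394018.01802 + 403247.26889 + 4358502.39567 = 5155767.68258

5155767.68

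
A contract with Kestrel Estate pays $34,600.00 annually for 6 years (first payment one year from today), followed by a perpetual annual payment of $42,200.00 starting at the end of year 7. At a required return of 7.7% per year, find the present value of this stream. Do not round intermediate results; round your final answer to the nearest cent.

$512596.01

PV of 6-year annuity: $34,600.00 × [1 − (1+0.077)^−6] / 0.077 = 161417.84055
Perpetuity value at year 6: $42,200.00 / 0.077 = 548051.94805
PV of perpetuity: 548051.94805 / (1+0.077)^6 = 351178.16565
Total PV = 161417.84055 + 351178.16565 = 512596.00620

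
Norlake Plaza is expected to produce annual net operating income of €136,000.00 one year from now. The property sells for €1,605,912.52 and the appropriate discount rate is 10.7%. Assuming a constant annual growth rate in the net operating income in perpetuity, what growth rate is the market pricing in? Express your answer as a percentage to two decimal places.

2.23%

P = D₁/(r−g) ⇒ g = r − D₁/P = 0.107 − €136,000.00/€1,605,912.52 = 0.022313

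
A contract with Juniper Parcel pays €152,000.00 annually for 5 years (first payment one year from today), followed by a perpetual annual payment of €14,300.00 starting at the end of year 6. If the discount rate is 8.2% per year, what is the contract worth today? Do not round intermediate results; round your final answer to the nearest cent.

€721300.45

PV of 5-year annuity: €152,000.00 × [1 − (1+0.082)^−5] / 0.082 = 603706.26049
Perpetuity value at year 5: €14,300.00 / 0.082 = 174390.24390
PV of perpetuity: 174390.24390 / (1+0.082)^5 = 117594.19440
Total PV = 603706.26049 + 117594.19440 = 721300.45489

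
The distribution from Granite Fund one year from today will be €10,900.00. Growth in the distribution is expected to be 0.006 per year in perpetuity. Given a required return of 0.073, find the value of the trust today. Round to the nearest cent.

€162686.57

Growing perpetuity: P = D₁ / (r − g) = €10,900.0000 / (0.073 − 0.006) = €162,686.57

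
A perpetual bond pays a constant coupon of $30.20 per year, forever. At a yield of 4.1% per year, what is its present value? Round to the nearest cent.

$736.59

Level perpetuity: PV = C / r = $30.20 / 0.041 = $736.59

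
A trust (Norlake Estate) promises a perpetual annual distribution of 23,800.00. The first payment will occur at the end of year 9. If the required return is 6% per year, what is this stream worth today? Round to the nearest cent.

Value at end of year 8: C / r = 23,800.00 / 0.06 = 396,666.6667
Discount to today: PV = 396,666.6667 / (1 + 0.06)^8 = 396,666.6667 / 1.593848 = 248,873.57

248873.57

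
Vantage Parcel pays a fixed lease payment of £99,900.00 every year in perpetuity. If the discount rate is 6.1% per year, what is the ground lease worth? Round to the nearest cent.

£1637704.92

Level perpetuity: PV = C / r = £99,900.00 / 0.061 = £1,637,704.92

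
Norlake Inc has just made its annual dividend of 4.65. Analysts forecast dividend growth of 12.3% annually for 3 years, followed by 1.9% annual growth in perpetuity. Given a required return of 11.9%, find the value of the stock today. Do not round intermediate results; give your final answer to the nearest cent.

61.94

D_1 = 5.22195
D_2 = 5.86425
D_3 = 6.58555
Terminal value at year 3: TV = D_3×(1+g_2)/(r−g_2) = 6.71068/0.1 = 67.10678
P_0 = D_1/(1+r)^1 + D_2/(1+r)^2 + D_3/(1+r)^3 + TV/(1+r)^3
    = 4.66662 + 4.68330 + 4.70004 + 47.89345 = 61.94342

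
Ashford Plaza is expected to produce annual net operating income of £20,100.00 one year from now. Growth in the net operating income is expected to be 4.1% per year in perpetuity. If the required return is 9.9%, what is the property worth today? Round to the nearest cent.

Growing perpetuity: P = D₁ / (r − g) = £20,100.0000 / (0.099 − 0.041) = £346,551.72

£346551.72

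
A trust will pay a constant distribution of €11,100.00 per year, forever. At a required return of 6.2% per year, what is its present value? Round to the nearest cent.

€179032.26

Level perpetuity: PV = C / r = €11,100.00 / 0.062 = €179,032.26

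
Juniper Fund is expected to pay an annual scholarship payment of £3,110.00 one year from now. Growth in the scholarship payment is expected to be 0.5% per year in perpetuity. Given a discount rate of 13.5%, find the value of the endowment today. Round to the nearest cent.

£23923.08

Growing perpetuity: P = D₁ / (r − g) = £3,110.0000 / (0.135 − 0.005) = £23,923.08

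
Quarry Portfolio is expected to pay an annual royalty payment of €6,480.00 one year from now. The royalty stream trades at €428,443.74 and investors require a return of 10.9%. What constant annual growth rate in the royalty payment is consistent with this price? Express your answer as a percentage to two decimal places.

9.39%

P = D₁/(r−g) ⇒ g = r − D₁/P = 0.109 − €6,480.00/€428,443.74 = 0.093875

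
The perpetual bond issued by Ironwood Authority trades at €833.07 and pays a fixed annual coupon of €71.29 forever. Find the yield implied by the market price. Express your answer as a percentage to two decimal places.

P = C/r ⇒ r = C/P = €71.29/€833.07 = 0.085575

8.56%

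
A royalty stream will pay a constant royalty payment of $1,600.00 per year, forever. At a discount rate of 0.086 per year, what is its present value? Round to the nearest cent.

Level perpetuity: PV = C / r = $1,600.00 / 0.086 = $18,604.65

$18604.65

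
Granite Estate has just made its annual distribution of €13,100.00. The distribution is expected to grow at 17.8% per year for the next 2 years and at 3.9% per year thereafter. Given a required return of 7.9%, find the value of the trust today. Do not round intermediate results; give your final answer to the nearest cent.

D_1 = 15431.80000
D_2 = 18178.66040
Terminal value at year 2: TV = D_2×(1+g_2)/(r−g_2) = 18887.62816/0.04 = 472190.70389
P_0 = D_1/(1+r)^1 + D_2/(1+r)^2 + TV/(1+r)^2
    = 14301.94625 + 15614.17301 + 405578.14395 = 435494.26321

€435494.26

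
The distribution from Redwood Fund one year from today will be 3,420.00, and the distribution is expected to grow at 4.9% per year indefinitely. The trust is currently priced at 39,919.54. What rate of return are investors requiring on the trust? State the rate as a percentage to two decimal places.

13.47%

P = D₁/(r − g) ⇒ r = D₁/P + g = 3,420.0000/39,919.54 + 0.049 = 0.085672 + 0.049 = 0.134672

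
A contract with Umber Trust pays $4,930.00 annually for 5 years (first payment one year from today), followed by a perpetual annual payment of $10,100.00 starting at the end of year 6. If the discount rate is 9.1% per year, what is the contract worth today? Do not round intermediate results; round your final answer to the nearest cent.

PV of 5-year annuity: $4,930.00 × [1 − (1+0.091)^−5] / 0.091 = 19126.32844
Perpetuity value at year 5: $10,100.00 / 0.091 = 110989.01099
PV of perpetuity: 110989.01099 / (1+0.091)^5 = 71805.25495
Total PV = 19126.32844 + 71805.25495 = 90931.58339

$90931.58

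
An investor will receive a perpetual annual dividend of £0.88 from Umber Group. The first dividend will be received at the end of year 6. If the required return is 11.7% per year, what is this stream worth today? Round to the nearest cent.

£4.33

Value at end of year 5: C / r = £0.88 / 0.117 = £7.5214
Discount to today: PV = £7.5214 / (1 + 0.117)^5 = £7.5214 / 1.738865 = £4.33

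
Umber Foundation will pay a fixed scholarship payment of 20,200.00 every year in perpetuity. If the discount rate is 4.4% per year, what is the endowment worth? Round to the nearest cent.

459090.91

Level perpetuity: PV = C / r = 20,200.00 / 0.044 = 459,090.91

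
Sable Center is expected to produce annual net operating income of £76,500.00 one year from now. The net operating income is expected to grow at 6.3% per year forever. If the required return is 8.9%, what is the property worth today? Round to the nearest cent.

£2942307.69

Growing perpetuity: P = D₁ / (r − g) = £76,500.0000 / (0.089 − 0.063) = £2,942,307.69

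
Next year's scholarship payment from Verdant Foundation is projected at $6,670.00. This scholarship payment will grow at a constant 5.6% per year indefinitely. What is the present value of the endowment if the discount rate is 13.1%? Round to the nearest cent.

Growing perpetuity: P = D₁ / (r − g) = $6,670.0000 / (0.131 − 0.056) = $88,933.33

$88933.33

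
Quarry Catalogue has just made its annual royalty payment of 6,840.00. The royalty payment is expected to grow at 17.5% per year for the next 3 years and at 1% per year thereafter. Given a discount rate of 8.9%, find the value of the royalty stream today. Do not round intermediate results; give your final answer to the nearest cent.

D_1 = 8037.00000
D_2 = 9443.47500
D_3 = 11096.08312
Terminal value at year 3: TV = D_3×(1+g_2)/(r−g_2) = 11207.04396/0.079 = 141861.31590
P_0 = D_1/(1+r)^1 + D_2/(1+r)^2 + D_3/(1+r)^3 + TV/(1+r)^3
    = 7380.16529 + 7962.98826 + 8591.83765 + 109845.01304 = 133780.00425

133780.00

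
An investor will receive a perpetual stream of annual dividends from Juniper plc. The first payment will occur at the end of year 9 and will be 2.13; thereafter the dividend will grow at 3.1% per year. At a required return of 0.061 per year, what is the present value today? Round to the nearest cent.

44.21

Value at end of year 8: C₁ / (r − g) = 2.13 / (0.061 − 0.031) = 71.0000
Discount to today: PV = 71.0000 / (1 + 0.061)^8 = 71.0000 / 1.605917 = 44.21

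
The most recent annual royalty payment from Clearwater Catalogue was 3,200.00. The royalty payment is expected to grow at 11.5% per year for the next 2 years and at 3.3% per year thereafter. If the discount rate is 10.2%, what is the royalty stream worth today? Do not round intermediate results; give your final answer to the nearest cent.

55557.91

D_1 = 3568.00000
D_2 = 3978.32000
Terminal value at year 2: TV = D_2×(1+g_2)/(r−g_2) = 4109.60456/0.069 = 59559.48638
P_0 = D_1/(1+r)^1 + D_2/(1+r)^2 + TV/(1+r)^2
    = 3237.74955 + 3275.94441 + 49044.21130 = 55557.90526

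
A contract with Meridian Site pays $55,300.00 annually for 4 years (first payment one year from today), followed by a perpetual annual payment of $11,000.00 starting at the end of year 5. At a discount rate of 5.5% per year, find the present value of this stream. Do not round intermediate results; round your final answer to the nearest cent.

PV of 4-year annuity: $55,300.00 × [1 − (1+0.055)^−4] / 0.055 = 193834.80173
Perpetuity value at year 4: $11,000.00 / 0.055 = 200000.00000
PV of perpetuity: 200000.00000 / (1+0.055)^4 = 161443.34866
Total PV = 193834.80173 + 161443.34866 = 355278.15039

$355278.15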